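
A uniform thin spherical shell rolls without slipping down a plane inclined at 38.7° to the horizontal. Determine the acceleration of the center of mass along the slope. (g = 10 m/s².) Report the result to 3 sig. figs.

With I = (2/3)MR², the ratio k = I/(MR²) is 2/3.
Translational: Mg sinθ − f = Ma. Rotational about the CM: fR = Iα = kMRa, so f = kMa.
Eliminating f: Mg sinθ = (1+k)Ma, so a = g sinθ/(1+k) = 10 × sin38.7° / 1.667 ≈ 3.75 m/s².

a ≈ 3.75 m/s²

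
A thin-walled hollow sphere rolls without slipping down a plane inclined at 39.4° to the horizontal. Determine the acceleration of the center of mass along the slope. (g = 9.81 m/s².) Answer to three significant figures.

a ≈ 3.74 m/s²

The moment of inertia is (2/3)MR², giving k ≡ I/(MR²) = 2/3.
Newton's second law down the slope: Mg sinθ − f = Ma. The torque equation fR = Iα (with α = a/R) gives f = kMa.
Eliminating f: Mg sinθ = (1+k)Ma, so a = g sinθ/(1+k) = 9.81 × sin39.4° / 1.667 ≈ 3.74 m/s².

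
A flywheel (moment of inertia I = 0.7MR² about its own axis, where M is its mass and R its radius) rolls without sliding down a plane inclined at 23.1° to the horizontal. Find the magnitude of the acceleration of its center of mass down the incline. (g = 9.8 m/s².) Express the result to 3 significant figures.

Here I = 0.7MR², so the shape factor k = I/(MR²) = 0.7.
Along the incline Mg sinθ − f = Ma, and torque about the center fR = Iα = kMR²(a/R) gives f = kMa.
Eliminating f: Mg sinθ = (1+k)Ma, so a = g sinθ/(1+k) = 9.8 × sin23.1° / 1.7 ≈ 2.26 m/s².

a ≈ 2.26 m/s²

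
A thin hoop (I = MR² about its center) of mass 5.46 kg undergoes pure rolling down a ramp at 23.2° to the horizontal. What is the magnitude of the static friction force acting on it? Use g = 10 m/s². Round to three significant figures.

f ≈ 10.8 N

The moment of inertia is MR², giving k ≡ I/(MR²) = 1.
Newton's second law down the slope: Mg sinθ − f = Ma. The torque equation fR = Iα (with α = a/R) gives f = kMa.
Combining, a = g sinθ/(1+k) and f = kMa = kMg sinθ/(1+k).
f = 1 × 5.46 × 10 × sin23.2° / 2 ≈ 10.8 N.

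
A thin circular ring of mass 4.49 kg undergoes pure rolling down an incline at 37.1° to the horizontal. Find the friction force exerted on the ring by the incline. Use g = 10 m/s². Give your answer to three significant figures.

f ≈ 13.5 N

The moment of inertia is MR², giving k ≡ I/(MR²) = 1.
Newton's second law down the slope: Mg sinθ − f = Ma. The torque equation fR = Iα (with α = a/R) gives f = kMa.
Combining, a = g sinθ/(1+k) and f = kMa = kMg sinθ/(1+k).
f = 1 × 4.49 × 10 × sin37.1° / 2 ≈ 13.5 N.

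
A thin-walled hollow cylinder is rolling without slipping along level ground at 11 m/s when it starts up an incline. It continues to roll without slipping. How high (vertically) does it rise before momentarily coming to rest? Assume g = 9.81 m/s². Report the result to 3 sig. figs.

The moment of inertia is MR², giving k ≡ I/(MR²) = 1.
Since it rolls without slipping, ω = v/R and KE = ½Mv² + ½Iω² = ½(1+k)Mv² = Mv².
At the top the kinetic energy is zero, so Mv₀² = Mgh.
Thus h = (1+k)v₀²/(2g) = 2 × 11² / (2 × 9.81) ≈ 12.3 m.

h ≈ 12.3 m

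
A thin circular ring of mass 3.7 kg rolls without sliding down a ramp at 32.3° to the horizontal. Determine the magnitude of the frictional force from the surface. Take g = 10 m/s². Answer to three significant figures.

Here I = MR², so the shape factor k = I/(MR²) = 1.
Along the incline Mg sinθ − f = Ma, and torque about the center fR = Iα = kMR²(a/R) gives f = kMa.
Combining, a = g sinθ/(1+k) and f = kMa = kMg sinθ/(1+k).
f = 1 × 3.7 × 10 × sin32.3° / 2 ≈ 9.89 N.

f ≈ 9.89 N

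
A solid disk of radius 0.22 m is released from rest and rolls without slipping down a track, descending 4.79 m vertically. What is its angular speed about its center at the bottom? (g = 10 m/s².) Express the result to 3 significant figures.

ω ≈ 36.3 rad/s

With I = (1/2)MR², the ratio k = I/(MR²) is 0.5.
Pure rolling means v = ωR; then KE = ½Mv² + ½I(v/R)² = ½(1+k)Mv² = (3/4)Mv².
Energy conservation Mgh = ½(1+k)Mv² gives v = √(2gh/(1+k)) = √(2 × 10 × 4.79 / 1.5) = 7.992 m/s.
Then ω = v/R = 7.992 / 0.22 ≈ 36.3 rad/s.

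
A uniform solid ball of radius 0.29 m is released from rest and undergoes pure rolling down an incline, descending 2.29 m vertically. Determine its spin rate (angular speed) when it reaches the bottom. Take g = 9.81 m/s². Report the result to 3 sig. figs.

ω ≈ 19.5 rad/s

Here I = (2/5)MR², so the shape factor k = I/(MR²) = 0.4.
The rolling condition ω = v/R makes the rotational term ½I(v/R)² = ½kMv², so KE_total = ½(1+k)Mv² = (7/10)Mv².
Energy conservation Mgh = ½(1+k)Mv² gives v = √(2gh/(1+k)) = √(2 × 9.81 × 2.29 / 1.4) = 5.665 m/s.
The angular speed follows from ω = v/R = 5.665/0.29 ≈ 19.5 rad/s.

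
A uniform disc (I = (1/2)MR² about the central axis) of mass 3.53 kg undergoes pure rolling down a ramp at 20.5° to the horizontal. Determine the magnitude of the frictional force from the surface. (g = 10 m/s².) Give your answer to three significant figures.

f ≈ 4.12 N

For this body I = (1/2)MR², i.e. k = I/(MR²) = 0.5.
Translational: Mg sinθ − f = Ma. Rotational about the CM: fR = Iα = kMRa, so f = kMa.
Combining, a = g sinθ/(1+k) and f = kMa = kMg sinθ/(1+k).
f = 0.5 × 3.53 × 10 × sin20.5° / 1.5 ≈ 4.12 N.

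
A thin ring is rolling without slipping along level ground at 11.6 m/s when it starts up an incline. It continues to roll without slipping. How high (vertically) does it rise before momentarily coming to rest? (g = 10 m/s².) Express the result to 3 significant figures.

The moment of inertia is MR², giving k ≡ I/(MR²) = 1.
Since it rolls without slipping, ω = v/R and KE = ½Mv² + ½Iω² = ½(1+k)Mv² = Mv².
At the top the kinetic energy is zero, so Mv₀² = Mgh.
Thus h = (1+k)v₀²/(2g) = 2 × 11.6² / (2 × 10) ≈ 13.5 m.

h ≈ 13.5 m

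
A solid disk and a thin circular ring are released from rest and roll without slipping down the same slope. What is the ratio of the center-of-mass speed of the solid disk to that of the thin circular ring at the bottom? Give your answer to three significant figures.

Each satisfies Mgh = ½(1+k)Mv² with k = I/(MR²), so v ∝ 1/√(1+k).
For the solid disk k = 0.5; for the thin circular ring k = 1.
v₁/v₂ = √((1+k₂)/(1+k₁)) = √(2/1.5) ≈ 1.15.

v_ratio ≈ 1.15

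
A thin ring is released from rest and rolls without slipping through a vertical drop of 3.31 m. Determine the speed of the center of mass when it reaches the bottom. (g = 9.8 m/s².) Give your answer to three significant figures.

Here I = MR², so the shape factor k = I/(MR²) = 1.
The rolling condition ω = v/R makes the rotational term ½I(v/R)² = ½kMv², so KE_total = ½(1+k)Mv² = Mv².
Setting Mgh = Mv² gives v = √(2gh/(1+k)) = √(2·9.8·3.31/2) ≈ 5.70 m/s.

v ≈ 5.70 m/s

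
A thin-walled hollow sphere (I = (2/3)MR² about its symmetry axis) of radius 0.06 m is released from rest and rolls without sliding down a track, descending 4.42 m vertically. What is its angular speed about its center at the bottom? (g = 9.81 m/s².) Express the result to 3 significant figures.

The moment of inertia is (2/3)MR², giving k ≡ I/(MR²) = 2/3.
Rolling without slipping gives ω = v/R, so the total kinetic energy is ½Mv² + ½Iω² = ½(1+k)Mv² = (5/6)Mv².
Energy conservation Mgh = ½(1+k)Mv² gives v = √(2gh/(1+k)) = √(2 × 9.81 × 4.42 / 1.667) = 7.213 m/s.
Then ω = v/R = 7.213 / 0.06 ≈ 120 rad/s.

ω ≈ 120 rad/s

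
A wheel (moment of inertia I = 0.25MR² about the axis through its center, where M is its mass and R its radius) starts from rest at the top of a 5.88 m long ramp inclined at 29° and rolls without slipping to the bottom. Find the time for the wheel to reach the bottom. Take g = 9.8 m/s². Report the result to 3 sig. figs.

t ≈ 1.76 s

With I = 0.25MR², the ratio k = I/(MR²) is 0.25.
Along the incline Mg sinθ − f = Ma, and torque about the center fR = Iα = kMR²(a/R) gives f = kMa.
Hence a = g sinθ/(1+k) = 9.8×sin29°/1.25 = 3.801 m/s².
With constant a from rest, t = √(2L/a) = √(2·5.88/3.801) ≈ 1.76 s.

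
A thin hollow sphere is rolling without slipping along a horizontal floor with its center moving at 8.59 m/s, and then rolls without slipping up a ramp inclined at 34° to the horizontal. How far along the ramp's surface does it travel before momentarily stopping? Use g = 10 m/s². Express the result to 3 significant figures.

Here I = (2/3)MR², so the shape factor k = I/(MR²) = 2/3.
Rolling without slipping gives ω = v/R, so the total kinetic energy is ½Mv² + ½Iω² = ½(1+k)Mv² = (5/6)Mv².
Setting this equal to Mgh gives the vertical rise h = (1+k)v₀²/(2g) = 1.667×8.59²/(2×10) = 6.149 m.
The distance along the slope is d = h/sinθ = 6.149/sin34° ≈ 11.0 m.

d ≈ 11.0 m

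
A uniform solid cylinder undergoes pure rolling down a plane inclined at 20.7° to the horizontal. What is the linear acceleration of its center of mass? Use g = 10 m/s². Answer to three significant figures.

a ≈ 2.36 m/s²

The moment of inertia is (1/2)MR², giving k ≡ I/(MR²) = 0.5.
Translational: Mg sinθ − f = Ma. Rotational about the CM: fR = Iα = kMRa, so f = kMa.
Eliminating f: Mg sinθ = (1+k)Ma, so a = g sinθ/(1+k) = 10 × sin20.7° / 1.5 ≈ 2.36 m/s².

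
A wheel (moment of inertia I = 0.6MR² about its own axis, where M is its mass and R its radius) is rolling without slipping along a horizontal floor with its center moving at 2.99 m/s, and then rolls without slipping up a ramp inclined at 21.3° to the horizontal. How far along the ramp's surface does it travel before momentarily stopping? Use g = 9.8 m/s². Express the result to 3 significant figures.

For this body I = 0.6MR², i.e. k = I/(MR²) = 0.6.
Rolling without slipping gives ω = v/R, so the total kinetic energy is ½Mv² + ½Iω² = ½(1+k)Mv² = (4/5)Mv².
Setting this equal to Mgh gives the vertical rise h = (1+k)v₀²/(2g) = 1.6×2.99²/(2×9.8) = 0.7298 m.
The distance along the slope is d = h/sinθ = 0.7298/sin21.3° ≈ 2.01 m.

d ≈ 2.01 m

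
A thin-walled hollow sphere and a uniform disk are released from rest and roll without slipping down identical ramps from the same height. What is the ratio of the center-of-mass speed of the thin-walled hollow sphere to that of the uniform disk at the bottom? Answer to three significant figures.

v_ratio ≈ 0.949

Each satisfies Mgh = ½(1+k)Mv² with k = I/(MR²), so v ∝ 1/√(1+k).
For the thin-walled hollow sphere k = 2/3; for the uniform disk k = 0.5.
v₁/v₂ = √((1+k₂)/(1+k₁)) = √(1.5/1.667) ≈ 0.949.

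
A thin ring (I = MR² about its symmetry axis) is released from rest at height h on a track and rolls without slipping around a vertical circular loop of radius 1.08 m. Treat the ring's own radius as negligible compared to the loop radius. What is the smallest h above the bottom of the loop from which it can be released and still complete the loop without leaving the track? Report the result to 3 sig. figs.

The moment of inertia is MR², giving k ≡ I/(MR²) = 1.
At the top, contact is just lost when gravity alone supplies the centripetal force: Mg = Mv_top²/r, i.e. v_top² = gr.
With ω = v/R, the kinetic energy at speed v is ½(1+k)Mv² = Mv².
Energy conservation from release (height h) to the top (height 2r): Mgh = Mg(2r) + M·gr.
Thus h_min = 2r + (1+k)r/2 = r(2 + 2/2) = 1.08 × 3 ≈ 3.24 m.

h_min ≈ 3.24 m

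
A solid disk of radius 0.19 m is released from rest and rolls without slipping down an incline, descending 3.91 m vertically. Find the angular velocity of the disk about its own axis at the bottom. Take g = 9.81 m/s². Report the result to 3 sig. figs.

For this body I = (1/2)MR², i.e. k = I/(MR²) = 0.5.
Since it rolls without slipping, ω = v/R and KE = ½Mv² + ½Iω² = ½(1+k)Mv² = (3/4)Mv².
Energy conservation Mgh = ½(1+k)Mv² gives v = √(2gh/(1+k)) = √(2 × 9.81 × 3.91 / 1.5) = 7.151 m/s.
Then ω = v/R = 7.151 / 0.19 ≈ 37.6 rad/s.

ω ≈ 37.6 rad/s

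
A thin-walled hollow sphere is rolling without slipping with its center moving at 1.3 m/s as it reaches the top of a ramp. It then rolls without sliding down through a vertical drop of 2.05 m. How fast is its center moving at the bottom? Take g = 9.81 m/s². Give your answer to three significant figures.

The moment of inertia is (2/3)MR², giving k ≡ I/(MR²) = 2/3.
Since it rolls without slipping, ω = v/R and KE = ½Mv² + ½Iω² = ½(1+k)Mv² = (5/6)Mv².
Conserving energy between top and bottom: (5/6)Mv² = (5/6)Mv₀² + Mgh, hence v² = v₀² + 2gh/(1+k).
v = √(1.3² + 2×9.81×2.05/1.667) = √25.82 ≈ 5.08 m/s.

v ≈ 5.08 m/s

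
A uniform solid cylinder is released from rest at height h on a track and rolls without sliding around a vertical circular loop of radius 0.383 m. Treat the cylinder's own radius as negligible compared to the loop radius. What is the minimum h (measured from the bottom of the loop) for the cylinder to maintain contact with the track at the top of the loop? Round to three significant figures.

The moment of inertia is (1/2)MR², giving k ≡ I/(MR²) = 0.5.
At the top of the loop, the minimum-contact condition is Mg = Mv_top²/r, so v_top² = gr.
With ω = v/R, the kinetic energy at speed v is ½(1+k)Mv² = (3/4)Mv².
Energy conservation from release (height h) to the top (height 2r): Mgh = Mg(2r) + (3/4)M·gr.
Thus h_min = 2r + (1+k)r/2 = r(2 + 1.5/2) = 0.383 × 2.75 ≈ 1.05 m.

h_min ≈ 1.05 m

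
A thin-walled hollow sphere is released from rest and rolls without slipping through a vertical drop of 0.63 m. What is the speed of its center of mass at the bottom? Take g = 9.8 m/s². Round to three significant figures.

With I = (2/3)MR², the ratio k = I/(MR²) is 2/3.
Pure rolling means v = ωR; then KE = ½Mv² + ½I(v/R)² = ½(1+k)Mv² = (5/6)Mv².
Setting Mgh = (5/6)Mv² gives v = √(2gh/(1+k)) = √(2·9.8·0.63/1.667) ≈ 2.72 m/s.

v ≈ 2.72 m/s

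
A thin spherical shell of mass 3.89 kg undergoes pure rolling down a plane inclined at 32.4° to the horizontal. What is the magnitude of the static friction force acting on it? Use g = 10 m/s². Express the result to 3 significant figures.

The moment of inertia is (2/3)MR², giving k ≡ I/(MR²) = 2/3.
Along the incline Mg sinθ − f = Ma, and torque about the center fR = Iα = kMR²(a/R) gives f = kMa.
Combining, a = g sinθ/(1+k) and f = kMa = kMg sinθ/(1+k).
f = (2/3) × 3.89 × 10 × sin32.4° / 1.667 ≈ 8.34 N.

f ≈ 8.34 N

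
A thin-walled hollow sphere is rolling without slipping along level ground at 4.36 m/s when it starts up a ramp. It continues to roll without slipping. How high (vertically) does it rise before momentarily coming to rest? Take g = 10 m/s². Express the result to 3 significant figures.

With I = (2/3)MR², the ratio k = I/(MR²) is 2/3.
The rolling condition ω = v/R makes the rotational term ½I(v/R)² = ½kMv², so KE_total = ½(1+k)Mv² = (5/6)Mv².
All of this converts to potential energy at the highest point: (5/6)Mv₀² = Mgh.
Thus h = (1+k)v₀²/(2g) = 1.667 × 4.36² / (2 × 10) ≈ 1.58 m.

h ≈ 1.58 m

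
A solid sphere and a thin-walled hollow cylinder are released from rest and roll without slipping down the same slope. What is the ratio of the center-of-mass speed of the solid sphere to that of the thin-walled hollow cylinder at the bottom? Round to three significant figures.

v_ratio ≈ 1.20

Each satisfies Mgh = ½(1+k)Mv² with k = I/(MR²), so v ∝ 1/√(1+k).
For the solid sphere k = 0.4; for the thin-walled hollow cylinder k = 1.
v₁/v₂ = √((1+k₂)/(1+k₁)) = √(2/1.4) ≈ 1.20.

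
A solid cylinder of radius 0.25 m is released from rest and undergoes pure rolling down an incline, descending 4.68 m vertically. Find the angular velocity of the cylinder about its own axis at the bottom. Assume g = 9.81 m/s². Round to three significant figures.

ω ≈ 31.3 rad/s

With I = (1/2)MR², the ratio k = I/(MR²) is 0.5.
Pure rolling means v = ωR; then KE = ½Mv² + ½I(v/R)² = ½(1+k)Mv² = (3/4)Mv².
Energy conservation Mgh = ½(1+k)Mv² gives v = √(2gh/(1+k)) = √(2 × 9.81 × 4.68 / 1.5) = 7.824 m/s.
Then ω = v/R = 7.824 / 0.25 ≈ 31.3 rad/s.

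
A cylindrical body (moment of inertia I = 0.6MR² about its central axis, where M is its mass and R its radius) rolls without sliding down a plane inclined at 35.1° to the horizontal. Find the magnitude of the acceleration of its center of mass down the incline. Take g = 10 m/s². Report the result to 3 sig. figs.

a ≈ 3.59 m/s²

With I = 0.6MR², the ratio k = I/(MR²) is 0.6.
Translational: Mg sinθ − f = Ma. Rotational about the CM: fR = Iα = kMRa, so f = kMa.
Eliminating f: Mg sinθ = (1+k)Ma, so a = g sinθ/(1+k) = 10 × sin35.1° / 1.6 ≈ 3.59 m/s².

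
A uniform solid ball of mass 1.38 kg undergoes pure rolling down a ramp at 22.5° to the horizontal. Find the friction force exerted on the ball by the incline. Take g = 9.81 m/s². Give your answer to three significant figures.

f ≈ 1.48 N

The moment of inertia is (2/5)MR², giving k ≡ I/(MR²) = 0.4.
Translational: Mg sinθ − f = Ma. Rotational about the CM: fR = Iα = kMRa, so f = kMa.
Combining, a = g sinθ/(1+k) and f = kMa = kMg sinθ/(1+k).
f = 0.4 × 1.38 × 9.81 × sin22.5° / 1.4 ≈ 1.48 N.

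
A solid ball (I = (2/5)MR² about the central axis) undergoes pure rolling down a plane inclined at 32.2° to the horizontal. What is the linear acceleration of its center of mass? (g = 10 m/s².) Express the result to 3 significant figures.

a ≈ 3.81 m/s²

The moment of inertia is (2/5)MR², giving k ≡ I/(MR²) = 0.4.
Along the incline Mg sinθ − f = Ma, and torque about the center fR = Iα = kMR²(a/R) gives f = kMa.
Eliminating f: Mg sinθ = (1+k)Ma, so a = g sinθ/(1+k) = 10 × sin32.2° / 1.4 ≈ 3.81 m/s².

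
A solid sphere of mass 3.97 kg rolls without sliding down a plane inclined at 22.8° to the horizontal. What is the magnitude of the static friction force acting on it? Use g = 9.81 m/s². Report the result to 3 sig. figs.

Here I = (2/5)MR², so the shape factor k = I/(MR²) = 0.4.
Newton's second law down the slope: Mg sinθ − f = Ma. The torque equation fR = Iα (with α = a/R) gives f = kMa.
Combining, a = g sinθ/(1+k) and f = kMa = kMg sinθ/(1+k).
f = 0.4 × 3.97 × 9.81 × sin22.8° / 1.4 ≈ 4.31 N.

f ≈ 4.31 N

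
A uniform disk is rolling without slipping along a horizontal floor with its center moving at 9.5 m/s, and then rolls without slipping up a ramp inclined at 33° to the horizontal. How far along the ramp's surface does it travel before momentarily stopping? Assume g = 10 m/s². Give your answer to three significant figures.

d ≈ 12.4 m

With I = (1/2)MR², the ratio k = I/(MR²) is 0.5.
Since it rolls without slipping, ω = v/R and KE = ½Mv² + ½Iω² = ½(1+k)Mv² = (3/4)Mv².
Setting this equal to Mgh gives the vertical rise h = (1+k)v₀²/(2g) = 1.5×9.5²/(2×10) = 6.769 m.
Along the incline, d = h/sinθ = 6.769/sin33° ≈ 12.4 m.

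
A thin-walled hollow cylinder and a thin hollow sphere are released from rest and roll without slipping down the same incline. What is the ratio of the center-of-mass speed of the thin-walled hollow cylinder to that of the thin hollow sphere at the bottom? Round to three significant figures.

v_ratio ≈ 0.913

Each satisfies Mgh = ½(1+k)Mv² with k = I/(MR²), so v ∝ 1/√(1+k).
For the thin-walled hollow cylinder k = 1; for the thin hollow sphere k = 2/3.
v₁/v₂ = √((1+k₂)/(1+k₁)) = √(1.667/2) ≈ 0.913.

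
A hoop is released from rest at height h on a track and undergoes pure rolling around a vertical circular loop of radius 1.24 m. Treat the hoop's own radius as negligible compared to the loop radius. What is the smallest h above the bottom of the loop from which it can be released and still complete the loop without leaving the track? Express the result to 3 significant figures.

For this body I = MR², i.e. k = I/(MR²) = 1.
At the top of the loop, the minimum-contact condition is Mg = Mv_top²/r, so v_top² = gr.
With ω = v/R, the kinetic energy at speed v is ½(1+k)Mv² = Mv².
Energy conservation from release (height h) to the top (height 2r): Mgh = Mg(2r) + M·gr.
Thus h_min = 2r + (1+k)r/2 = r(2 + 2/2) = 1.24 × 3 ≈ 3.72 m.

h_min ≈ 3.72 m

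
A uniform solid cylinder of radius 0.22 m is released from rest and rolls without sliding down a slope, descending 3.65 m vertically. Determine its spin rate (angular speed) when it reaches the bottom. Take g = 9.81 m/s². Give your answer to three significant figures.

ω ≈ 31.4 rad/s

With I = (1/2)MR², the ratio k = I/(MR²) is 0.5.
Rolling without slipping gives ω = v/R, so the total kinetic energy is ½Mv² + ½Iω² = ½(1+k)Mv² = (3/4)Mv².
Energy conservation Mgh = ½(1+k)Mv² gives v = √(2gh/(1+k)) = √(2 × 9.81 × 3.65 / 1.5) = 6.91 m/s.
The angular speed follows from ω = v/R = 6.91/0.22 ≈ 31.4 rad/s.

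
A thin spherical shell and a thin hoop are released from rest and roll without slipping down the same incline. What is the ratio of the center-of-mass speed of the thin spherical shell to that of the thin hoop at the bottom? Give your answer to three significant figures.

Each satisfies Mgh = ½(1+k)Mv² with k = I/(MR²), so v ∝ 1/√(1+k).
For the thin spherical shell k = 2/3; for the thin hoop k = 1.
v₁/v₂ = √((1+k₂)/(1+k₁)) = √(2/1.667) ≈ 1.10.

v_ratio ≈ 1.10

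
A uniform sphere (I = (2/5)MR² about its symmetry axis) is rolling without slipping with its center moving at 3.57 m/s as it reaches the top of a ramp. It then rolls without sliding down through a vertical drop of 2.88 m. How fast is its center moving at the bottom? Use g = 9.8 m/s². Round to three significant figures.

v ≈ 7.28 m/s

With I = (2/5)MR², the ratio k = I/(MR²) is 0.4.
Rolling without slipping gives ω = v/R, so the total kinetic energy is ½Mv² + ½Iω² = ½(1+k)Mv² = (7/10)Mv².
Conserving energy between top and bottom: (7/10)Mv² = (7/10)Mv₀² + Mgh, hence v² = v₀² + 2gh/(1+k).
v = √(3.57² + 2×9.8×2.88/1.4) = √53.06 ≈ 7.28 m/s.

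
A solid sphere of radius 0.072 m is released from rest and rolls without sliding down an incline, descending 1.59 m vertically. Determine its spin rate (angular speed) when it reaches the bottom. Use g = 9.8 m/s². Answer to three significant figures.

For this body I = (2/5)MR², i.e. k = I/(MR²) = 0.4.
Rolling without slipping gives ω = v/R, so the total kinetic energy is ½Mv² + ½Iω² = ½(1+k)Mv² = (7/10)Mv².
Energy conservation Mgh = ½(1+k)Mv² gives v = √(2gh/(1+k)) = √(2 × 9.8 × 1.59 / 1.4) = 4.718 m/s.
Then ω = v/R = 4.718 / 0.072 ≈ 65.5 rad/s.

ω ≈ 65.5 rad/s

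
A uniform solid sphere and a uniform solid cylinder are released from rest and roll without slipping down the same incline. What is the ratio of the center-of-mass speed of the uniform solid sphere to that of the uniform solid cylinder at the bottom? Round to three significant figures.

v_ratio ≈ 1.04

Each satisfies Mgh = ½(1+k)Mv² with k = I/(MR²), so v ∝ 1/√(1+k).
For the uniform solid sphere k = 0.4; for the uniform solid cylinder k = 0.5.
v₁/v₂ = √((1+k₂)/(1+k₁)) = √(1.5/1.4) ≈ 1.04.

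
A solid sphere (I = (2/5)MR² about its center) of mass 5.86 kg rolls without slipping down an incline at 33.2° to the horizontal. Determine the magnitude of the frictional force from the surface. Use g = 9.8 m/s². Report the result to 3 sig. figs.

f ≈ 8.98 N

With I = (2/5)MR², the ratio k = I/(MR²) is 0.4.
Translational: Mg sinθ − f = Ma. Rotational about the CM: fR = Iα = kMRa, so f = kMa.
Combining, a = g sinθ/(1+k) and f = kMa = kMg sinθ/(1+k).
f = 0.4 × 5.86 × 9.8 × sin33.2° / 1.4 ≈ 8.98 N.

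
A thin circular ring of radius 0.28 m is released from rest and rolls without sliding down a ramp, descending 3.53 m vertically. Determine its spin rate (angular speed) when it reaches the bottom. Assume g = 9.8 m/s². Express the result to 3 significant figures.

Here I = MR², so the shape factor k = I/(MR²) = 1.
Pure rolling means v = ωR; then KE = ½Mv² + ½I(v/R)² = ½(1+k)Mv² = Mv².
Energy conservation Mgh = ½(1+k)Mv² gives v = √(2gh/(1+k)) = √(2 × 9.8 × 3.53 / 2) = 5.882 m/s.
Then ω = v/R = 5.882 / 0.28 ≈ 21.0 rad/s.

ω ≈ 21.0 rad/s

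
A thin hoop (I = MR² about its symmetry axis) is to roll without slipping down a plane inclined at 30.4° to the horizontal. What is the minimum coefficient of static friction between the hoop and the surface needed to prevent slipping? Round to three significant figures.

For this body I = MR², i.e. k = I/(MR²) = 1.
Newton's second law down the slope: Mg sinθ − f = Ma. The torque equation fR = Iα (with α = a/R) gives f = kMa.
These give a = g sinθ/(1+k) and the required friction f = kMg sinθ/(1+k).
The normal force is N = Mg cosθ, so μ_min = f/N = k tanθ/(1+k).
μ_min = 1 × tan30.4° / 2 ≈ 0.293.

μ_min ≈ 0.293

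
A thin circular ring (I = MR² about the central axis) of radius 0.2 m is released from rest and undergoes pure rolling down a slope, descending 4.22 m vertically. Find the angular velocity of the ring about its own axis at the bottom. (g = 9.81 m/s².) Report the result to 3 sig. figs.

For this body I = MR², i.e. k = I/(MR²) = 1.
Pure rolling means v = ωR; then KE = ½Mv² + ½I(v/R)² = ½(1+k)Mv² = Mv².
Energy conservation Mgh = ½(1+k)Mv² gives v = √(2gh/(1+k)) = √(2 × 9.81 × 4.22 / 2) = 6.434 m/s.
The angular speed follows from ω = v/R = 6.434/0.2 ≈ 32.2 rad/s.

ω ≈ 32.2 rad/s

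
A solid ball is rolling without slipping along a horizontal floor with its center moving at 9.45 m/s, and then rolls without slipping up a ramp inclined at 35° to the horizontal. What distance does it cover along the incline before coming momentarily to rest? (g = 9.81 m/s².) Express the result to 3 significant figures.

d ≈ 11.1 m

Here I = (2/5)MR², so the shape factor k = I/(MR²) = 0.4.
Rolling without slipping gives ω = v/R, so the total kinetic energy is ½Mv² + ½Iω² = ½(1+k)Mv² = (7/10)Mv².
Setting this equal to Mgh gives the vertical rise h = (1+k)v₀²/(2g) = 1.4×9.45²/(2×9.81) = 6.372 m.
The distance along the slope is d = h/sinθ = 6.372/sin35° ≈ 11.1 m.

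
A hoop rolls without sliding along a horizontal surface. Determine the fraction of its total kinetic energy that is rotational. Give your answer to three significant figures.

fraction ≈ 0.500

With I = MR², the ratio k = I/(MR²) is 1.
With ω = v/R, KE_trans = ½Mv² and KE_rot = ½Iω² = ½kMv², so KE_total = ½(1+k)Mv².
The rotational fraction is therefore k/(1+k) = 1/2 ≈ 0.500.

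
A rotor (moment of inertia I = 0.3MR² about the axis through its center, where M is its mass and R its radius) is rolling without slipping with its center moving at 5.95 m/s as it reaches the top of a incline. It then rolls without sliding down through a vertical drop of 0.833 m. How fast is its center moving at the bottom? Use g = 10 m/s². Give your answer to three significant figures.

With I = 0.3MR², the ratio k = I/(MR²) is 0.3.
The rolling condition ω = v/R makes the rotational term ½I(v/R)² = ½kMv², so KE_total = ½(1+k)Mv² = (13/20)Mv².
Conserving energy between top and bottom: (13/20)Mv² = (13/20)Mv₀² + Mgh, hence v² = v₀² + 2gh/(1+k).
v = √(5.95² + 2×10×0.833/1.3) = √48.22 ≈ 6.94 m/s.

v ≈ 6.94 m/s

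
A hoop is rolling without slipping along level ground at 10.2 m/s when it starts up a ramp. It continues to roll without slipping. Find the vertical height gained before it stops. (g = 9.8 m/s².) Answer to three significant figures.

h ≈ 10.6 m

The moment of inertia is MR², giving k ≡ I/(MR²) = 1.
Rolling without slipping gives ω = v/R, so the total kinetic energy is ½Mv² + ½Iω² = ½(1+k)Mv² = Mv².
All of this converts to potential energy at the highest point: Mv₀² = Mgh.
Thus h = (1+k)v₀²/(2g) = 2 × 10.2² / (2 × 9.8) ≈ 10.6 m.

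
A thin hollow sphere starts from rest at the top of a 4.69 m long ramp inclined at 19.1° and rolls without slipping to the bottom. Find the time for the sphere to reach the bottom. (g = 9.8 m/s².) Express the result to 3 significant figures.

t ≈ 2.21 s

Here I = (2/3)MR², so the shape factor k = I/(MR²) = 2/3.
Newton's second law down the slope: Mg sinθ − f = Ma. The torque equation fR = Iα (with α = a/R) gives f = kMa.
Hence a = g sinθ/(1+k) = 9.8×sin19.1°/1.667 = 1.924 m/s².
Starting from rest, L = ½at², so t = √(2L/a) = √(2×4.69/1.924) ≈ 2.21 s.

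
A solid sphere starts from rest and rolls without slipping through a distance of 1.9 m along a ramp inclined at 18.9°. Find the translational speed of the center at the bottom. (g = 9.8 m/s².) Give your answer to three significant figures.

v ≈ 2.94 m/s

Here I = (2/5)MR², so the shape factor k = I/(MR²) = 0.4.
Rolling without slipping gives ω = v/R, so the total kinetic energy is ½Mv² + ½Iω² = ½(1+k)Mv² = (7/10)Mv².
The vertical drop is h = L sinθ = 1.9 × sin18.9° = 0.6154 m.
Setting Mgh = (7/10)Mv² gives v = √(2gh/(1+k)) = √(2·9.8·0.6154/1.4) ≈ 2.94 m/s.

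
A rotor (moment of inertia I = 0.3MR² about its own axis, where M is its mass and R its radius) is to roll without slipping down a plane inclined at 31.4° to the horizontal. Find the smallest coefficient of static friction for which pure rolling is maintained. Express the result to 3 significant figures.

μ_min ≈ 0.141

With I = 0.3MR², the ratio k = I/(MR²) is 0.3.
Along the incline Mg sinθ − f = Ma, and torque about the center fR = Iα = kMR²(a/R) gives f = kMa.
These give a = g sinθ/(1+k) and the required friction f = kMg sinθ/(1+k).
With N = Mg cosθ, the no-slip condition f ≤ μN gives μ_min = f/N = k tanθ/(1+k).
μ_min = 0.3 × tan31.4° / 1.3 ≈ 0.141.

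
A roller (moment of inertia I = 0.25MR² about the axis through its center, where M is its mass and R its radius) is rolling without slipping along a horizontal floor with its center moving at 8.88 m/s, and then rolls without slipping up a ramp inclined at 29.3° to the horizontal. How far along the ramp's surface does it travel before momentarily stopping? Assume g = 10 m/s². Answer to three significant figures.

With I = 0.25MR², the ratio k = I/(MR²) is 0.25.
Pure rolling means v = ωR; then KE = ½Mv² + ½I(v/R)² = ½(1+k)Mv² = (5/8)Mv².
Setting this equal to Mgh gives the vertical rise h = (1+k)v₀²/(2g) = 1.25×8.88²/(2×10) = 4.928 m.
The distance along the slope is d = h/sinθ = 4.928/sin29.3° ≈ 10.1 m.

d ≈ 10.1 m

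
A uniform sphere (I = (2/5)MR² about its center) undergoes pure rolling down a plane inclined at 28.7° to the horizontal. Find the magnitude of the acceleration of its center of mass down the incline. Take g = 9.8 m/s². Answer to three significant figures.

Here I = (2/5)MR², so the shape factor k = I/(MR²) = 0.4.
Newton's second law down the slope: Mg sinθ − f = Ma. The torque equation fR = Iα (with α = a/R) gives f = kMa.
Eliminating f: Mg sinθ = (1+k)Ma, so a = g sinθ/(1+k) = 9.8 × sin28.7° / 1.4 ≈ 3.36 m/s².

a ≈ 3.36 m/s²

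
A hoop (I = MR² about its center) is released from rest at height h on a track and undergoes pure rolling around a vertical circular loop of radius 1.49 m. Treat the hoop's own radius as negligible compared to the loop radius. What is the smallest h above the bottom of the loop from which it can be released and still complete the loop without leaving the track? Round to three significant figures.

For this body I = MR², i.e. k = I/(MR²) = 1.
At the top, contact is just lost when gravity alone supplies the centripetal force: Mg = Mv_top²/r, i.e. v_top² = gr.
With ω = v/R, the kinetic energy at speed v is ½(1+k)Mv² = Mv².
Energy conservation from release (height h) to the top (height 2r): Mgh = Mg(2r) + M·gr.
Thus h_min = 2r + (1+k)r/2 = r(2 + 2/2) = 1.49 × 3 ≈ 4.47 m.

h_min ≈ 4.47 m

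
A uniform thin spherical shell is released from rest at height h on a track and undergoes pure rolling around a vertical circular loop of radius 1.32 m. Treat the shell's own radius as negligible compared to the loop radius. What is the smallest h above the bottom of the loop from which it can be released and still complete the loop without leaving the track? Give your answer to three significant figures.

h_min ≈ 3.74 m

For this body I = (2/3)MR², i.e. k = I/(MR²) = 2/3.
At the top, contact is just lost when gravity alone supplies the centripetal force: Mg = Mv_top²/r, i.e. v_top² = gr.
With ω = v/R, the kinetic energy at speed v is ½(1+k)Mv² = (5/6)Mv².
Energy conservation from release (height h) to the top (height 2r): Mgh = Mg(2r) + (5/6)M·gr.
Thus h_min = 2r + (1+k)r/2 = r(2 + 1.667/2) = 1.32 × 2.833 ≈ 3.74 m.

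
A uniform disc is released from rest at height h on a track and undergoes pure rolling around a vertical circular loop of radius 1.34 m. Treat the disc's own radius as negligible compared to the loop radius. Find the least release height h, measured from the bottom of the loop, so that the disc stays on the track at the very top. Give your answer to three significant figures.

h_min ≈ 3.69 m

Here I = (1/2)MR², so the shape factor k = I/(MR²) = 0.5.
At the top of the loop, the minimum-contact condition is Mg = Mv_top²/r, so v_top² = gr.
With ω = v/R, the kinetic energy at speed v is ½(1+k)Mv² = (3/4)Mv².
Energy conservation from release (height h) to the top (height 2r): Mgh = Mg(2r) + (3/4)M·gr.
Thus h_min = 2r + (1+k)r/2 = r(2 + 1.5/2) = 1.34 × 2.75 ≈ 3.69 m.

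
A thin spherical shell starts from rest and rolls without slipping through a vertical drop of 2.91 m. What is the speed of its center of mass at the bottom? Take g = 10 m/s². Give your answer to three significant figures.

v ≈ 5.91 m/s

The moment of inertia is (2/3)MR², giving k ≡ I/(MR²) = 2/3.
Pure rolling means v = ωR; then KE = ½Mv² + ½I(v/R)² = ½(1+k)Mv² = (5/6)Mv².
Setting Mgh = (5/6)Mv² gives v = √(2gh/(1+k)) = √(2·10·2.91/1.667) ≈ 5.91 m/s.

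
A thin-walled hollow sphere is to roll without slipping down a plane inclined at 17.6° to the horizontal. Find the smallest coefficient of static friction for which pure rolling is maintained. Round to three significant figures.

With I = (2/3)MR², the ratio k = I/(MR²) is 2/3.
Newton's second law down the slope: Mg sinθ − f = Ma. The torque equation fR = Iα (with α = a/R) gives f = kMa.
These give a = g sinθ/(1+k) and the required friction f = kMg sinθ/(1+k).
The normal force is N = Mg cosθ, so μ_min = f/N = k tanθ/(1+k).
μ_min = (2/3) × tan17.6° / 1.667 ≈ 0.127.

μ_min ≈ 0.127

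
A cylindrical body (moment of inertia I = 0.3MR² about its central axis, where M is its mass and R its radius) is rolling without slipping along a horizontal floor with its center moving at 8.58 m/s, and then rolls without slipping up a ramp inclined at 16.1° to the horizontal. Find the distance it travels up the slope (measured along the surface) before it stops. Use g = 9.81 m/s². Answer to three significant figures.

The moment of inertia is 0.3MR², giving k ≡ I/(MR²) = 0.3.
Pure rolling means v = ωR; then KE = ½Mv² + ½I(v/R)² = ½(1+k)Mv² = (13/20)Mv².
Setting this equal to Mgh gives the vertical rise h = (1+k)v₀²/(2g) = 1.3×8.58²/(2×9.81) = 4.878 m.
Along the incline, d = h/sinθ = 4.878/sin16.1° ≈ 17.6 m.

d ≈ 17.6 m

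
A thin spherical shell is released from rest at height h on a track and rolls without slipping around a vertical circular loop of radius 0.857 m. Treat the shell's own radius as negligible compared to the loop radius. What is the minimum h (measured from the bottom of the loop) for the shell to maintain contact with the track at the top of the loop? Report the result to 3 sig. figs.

With I = (2/3)MR², the ratio k = I/(MR²) is 2/3.
At the top of the loop, the minimum-contact condition is Mg = Mv_top²/r, so v_top² = gr.
With ω = v/R, the kinetic energy at speed v is ½(1+k)Mv² = (5/6)Mv².
Energy conservation from release (height h) to the top (height 2r): Mgh = Mg(2r) + (5/6)M·gr.
Thus h_min = 2r + (1+k)r/2 = r(2 + 1.667/2) = 0.857 × 2.833 ≈ 2.43 m.

h_min ≈ 2.43 m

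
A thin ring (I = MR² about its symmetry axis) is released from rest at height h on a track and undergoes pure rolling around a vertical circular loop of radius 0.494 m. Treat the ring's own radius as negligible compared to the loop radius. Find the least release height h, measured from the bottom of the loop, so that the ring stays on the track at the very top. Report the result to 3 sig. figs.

For this body I = MR², i.e. k = I/(MR²) = 1.
At the top of the loop, the minimum-contact condition is Mg = Mv_top²/r, so v_top² = gr.
With ω = v/R, the kinetic energy at speed v is ½(1+k)Mv² = Mv².
Energy conservation from release (height h) to the top (height 2r): Mgh = Mg(2r) + M·gr.
Thus h_min = 2r + (1+k)r/2 = r(2 + 2/2) = 0.494 × 3 ≈ 1.48 m.

h_min ≈ 1.48 m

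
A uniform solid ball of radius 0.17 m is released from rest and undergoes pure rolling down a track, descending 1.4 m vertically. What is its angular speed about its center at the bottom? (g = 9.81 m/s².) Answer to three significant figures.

ω ≈ 26.1 rad/s

With I = (2/5)MR², the ratio k = I/(MR²) is 0.4.
Pure rolling means v = ωR; then KE = ½Mv² + ½I(v/R)² = ½(1+k)Mv² = (7/10)Mv².
Energy conservation Mgh = ½(1+k)Mv² gives v = √(2gh/(1+k)) = √(2 × 9.81 × 1.4 / 1.4) = 4.429 m/s.
The angular speed follows from ω = v/R = 4.429/0.17 ≈ 26.1 rad/s.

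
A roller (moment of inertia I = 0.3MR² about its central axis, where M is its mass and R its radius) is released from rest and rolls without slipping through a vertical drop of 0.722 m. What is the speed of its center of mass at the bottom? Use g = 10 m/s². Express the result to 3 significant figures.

With I = 0.3MR², the ratio k = I/(MR²) is 0.3.
Since it rolls without slipping, ω = v/R and KE = ½Mv² + ½Iω² = ½(1+k)Mv² = (13/20)Mv².
Energy conservation: Mgh = (13/20)Mv², so v = √(2gh/(1+k)) = √(2 × 10 × 0.722 / 1.3) ≈ 3.33 m/s.

v ≈ 3.33 m/s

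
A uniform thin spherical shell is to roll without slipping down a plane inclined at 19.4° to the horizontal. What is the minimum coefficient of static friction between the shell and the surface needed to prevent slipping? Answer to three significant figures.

The moment of inertia is (2/3)MR², giving k ≡ I/(MR²) = 2/3.
Translational: Mg sinθ − f = Ma. Rotational about the CM: fR = Iα = kMRa, so f = kMa.
These give a = g sinθ/(1+k) and the required friction f = kMg sinθ/(1+k).
With N = Mg cosθ, the no-slip condition f ≤ μN gives μ_min = f/N = k tanθ/(1+k).
μ_min = (2/3) × tan19.4° / 1.667 ≈ 0.141.

μ_min ≈ 0.141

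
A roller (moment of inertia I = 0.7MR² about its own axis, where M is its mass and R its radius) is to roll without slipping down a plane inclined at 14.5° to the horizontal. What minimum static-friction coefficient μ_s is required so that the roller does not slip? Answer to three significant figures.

Here I = 0.7MR², so the shape factor k = I/(MR²) = 0.7.
Newton's second law down the slope: Mg sinθ − f = Ma. The torque equation fR = Iα (with α = a/R) gives f = kMa.
These give a = g sinθ/(1+k) and the required friction f = kMg sinθ/(1+k).
With N = Mg cosθ, the no-slip condition f ≤ μN gives μ_min = f/N = k tanθ/(1+k).
μ_min = 0.7 × tan14.5° / 1.7 ≈ 0.106.

μ_min ≈ 0.106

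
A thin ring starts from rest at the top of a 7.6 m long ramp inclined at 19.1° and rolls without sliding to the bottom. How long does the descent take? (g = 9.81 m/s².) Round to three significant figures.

t ≈ 3.08 s

With I = MR², the ratio k = I/(MR²) is 1.
Along the incline Mg sinθ − f = Ma, and torque about the center fR = Iα = kMR²(a/R) gives f = kMa.
Hence a = g sinθ/(1+k) = 9.81×sin19.1°/2 = 1.605 m/s².
With constant a from rest, t = √(2L/a) = √(2·7.6/1.605) ≈ 3.08 s.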